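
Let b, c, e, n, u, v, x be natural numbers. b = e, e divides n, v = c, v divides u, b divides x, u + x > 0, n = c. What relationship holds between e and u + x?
e ≤ u + x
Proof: From n = c and e divides n, e divides c. v = c and v divides u, so c divides u. Since e divides c, e divides u. Because b = e and b divides x, e divides x. Since e divides u, e divides u + x. u + x > 0, so e ≤ u + x.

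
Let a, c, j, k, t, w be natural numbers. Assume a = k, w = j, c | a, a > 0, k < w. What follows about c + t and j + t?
c + t < j + t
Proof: c | a and a > 0, thus c ≤ a. a = k, so c ≤ k. w = j and k < w, therefore k < j. c ≤ k, so c < j. Then c + t < j + t.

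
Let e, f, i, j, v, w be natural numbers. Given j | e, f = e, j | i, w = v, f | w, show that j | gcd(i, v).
From w = v and f | w, f | v. Since f = e, e | v. j | e, so j | v. Since j | i, j | gcd(i, v).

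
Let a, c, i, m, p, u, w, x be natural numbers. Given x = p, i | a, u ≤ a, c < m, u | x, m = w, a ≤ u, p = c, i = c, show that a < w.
i = c and i | a, therefore c | a. From x = p and p = c, x = c. u ≤ a and a ≤ u, so u = a. u | x, so a | x. Since x = c, a | c. c | a, so c = a. Because m = w and c < m, c < w. Since c = a, a < w.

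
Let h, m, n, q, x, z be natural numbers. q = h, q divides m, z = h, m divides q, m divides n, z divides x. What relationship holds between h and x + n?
h divides x + n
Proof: z = h and z divides x, hence h divides x. Since m divides q and q divides m, m = q. Since q = h, m = h. Since m divides n, h divides n. h divides x, so h divides x + n.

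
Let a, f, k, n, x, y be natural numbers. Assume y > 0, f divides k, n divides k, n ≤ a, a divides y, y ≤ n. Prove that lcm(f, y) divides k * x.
a divides y and y > 0, thus a ≤ y. Since n ≤ a, n ≤ y. Since y ≤ n, n = y. Since n divides k, y divides k. Because f divides k, lcm(f, y) divides k. Then lcm(f, y) divides k * x.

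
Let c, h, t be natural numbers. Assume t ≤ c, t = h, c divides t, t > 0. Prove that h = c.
From c divides t and t > 0, c ≤ t. t ≤ c, so c = t. t = h, so c = h. Then h = c.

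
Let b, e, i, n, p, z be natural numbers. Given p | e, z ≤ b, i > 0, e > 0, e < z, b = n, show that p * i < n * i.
p | e and e > 0, hence p ≤ e. e < z and z ≤ b, so e < b. Since p ≤ e, p < b. b = n, so p < n. i > 0, so p * i < n * i.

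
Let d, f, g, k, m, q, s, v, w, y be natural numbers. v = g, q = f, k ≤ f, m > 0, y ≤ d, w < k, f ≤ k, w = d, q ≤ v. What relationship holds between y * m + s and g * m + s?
y * m + s < g * m + s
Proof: From w = d and w < k, d < k. Because y ≤ d, y < k. f ≤ k and k ≤ f, so f = k. Since q = f, q = k. q ≤ v, so k ≤ v. v = g, so k ≤ g. Since y < k, y < g. From m > 0, by multiplying by a positive, y * m < g * m. Then y * m + s < g * m + s.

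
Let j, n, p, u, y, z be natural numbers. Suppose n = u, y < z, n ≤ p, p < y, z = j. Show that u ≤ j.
n = u and n ≤ p, hence u ≤ p. From z = j and y < z, y < j. Since p < y, p < j. u ≤ p, so u < j. Then u ≤ j.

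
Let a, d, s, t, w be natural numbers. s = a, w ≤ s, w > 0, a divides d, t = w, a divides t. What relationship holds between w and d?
w divides d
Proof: From t = w and a divides t, a divides w. w > 0, so a ≤ w. s = a and w ≤ s, so w ≤ a. From a ≤ w, a = w. a divides d, so w divides d.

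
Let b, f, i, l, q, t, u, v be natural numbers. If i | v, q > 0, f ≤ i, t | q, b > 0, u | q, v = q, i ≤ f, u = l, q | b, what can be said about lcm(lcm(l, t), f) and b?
lcm(lcm(l, t), f) ≤ b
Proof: u = l and u | q, so l | q. t | q, so lcm(l, t) | q. i ≤ f and f ≤ i, therefore i = f. Because v = q and i | v, i | q. i = f, so f | q. Since lcm(l, t) | q, lcm(lcm(l, t), f) | q. Because q > 0, lcm(lcm(l, t), f) ≤ q. From q | b and b > 0, q ≤ b. lcm(lcm(l, t), f) ≤ q, so lcm(lcm(l, t), f) ≤ b.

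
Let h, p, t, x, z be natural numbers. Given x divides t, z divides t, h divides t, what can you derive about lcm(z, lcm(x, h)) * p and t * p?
lcm(z, lcm(x, h)) * p divides t * p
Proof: x divides t and h divides t, thus lcm(x, h) divides t. Since z divides t, lcm(z, lcm(x, h)) divides t. Then lcm(z, lcm(x, h)) * p divides t * p.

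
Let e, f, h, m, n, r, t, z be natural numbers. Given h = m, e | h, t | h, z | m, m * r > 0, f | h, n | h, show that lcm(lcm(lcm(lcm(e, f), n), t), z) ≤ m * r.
Since e | h and f | h, lcm(e, f) | h. Since n | h, lcm(lcm(e, f), n) | h. From t | h, lcm(lcm(lcm(e, f), n), t) | h. h = m, so lcm(lcm(lcm(e, f), n), t) | m. z | m, so lcm(lcm(lcm(lcm(e, f), n), t), z) | m. Then lcm(lcm(lcm(lcm(e, f), n), t), z) | m * r. Since m * r > 0, lcm(lcm(lcm(lcm(e, f), n), t), z) ≤ m * r.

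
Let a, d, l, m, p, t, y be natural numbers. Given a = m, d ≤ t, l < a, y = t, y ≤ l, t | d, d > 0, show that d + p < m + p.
t | d and d > 0, thus t ≤ d. Since d ≤ t, t = d. a = m and l < a, hence l < m. y ≤ l, so y < m. y = t, so t < m. t = d, so d < m. Then d + p < m + p.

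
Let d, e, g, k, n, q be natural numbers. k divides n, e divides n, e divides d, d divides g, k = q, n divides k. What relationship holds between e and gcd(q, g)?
e divides gcd(q, g)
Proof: Because n divides k and k divides n, n = k. Since k = q, n = q. Because e divides n, e divides q. e divides d and d divides g, therefore e divides g. e divides q, so e divides gcd(q, g).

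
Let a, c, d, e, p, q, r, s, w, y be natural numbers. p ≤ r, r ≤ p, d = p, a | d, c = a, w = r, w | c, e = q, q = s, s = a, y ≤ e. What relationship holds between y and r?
y ≤ r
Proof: p ≤ r and r ≤ p, hence p = r. From d = p and a | d, a | p. p = r, so a | r. w = r and w | c, thus r | c. Since c = a, r | a. a | r, so a = r. Since e = q and q = s, e = s. s = a, so e = a. y ≤ e, so y ≤ a. a = r, so y ≤ r.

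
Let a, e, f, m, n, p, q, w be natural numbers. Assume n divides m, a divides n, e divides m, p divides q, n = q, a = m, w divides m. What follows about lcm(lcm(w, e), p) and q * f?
lcm(lcm(w, e), p) divides q * f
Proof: Since a = m and a divides n, m divides n. From n divides m, m = n. n = q, so m = q. Since w divides m and e divides m, lcm(w, e) divides m. Since m = q, lcm(w, e) divides q. p divides q, so lcm(lcm(w, e), p) divides q. Then lcm(lcm(w, e), p) divides q * f.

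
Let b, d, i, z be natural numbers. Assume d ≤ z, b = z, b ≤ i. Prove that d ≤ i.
b = z and b ≤ i, therefore z ≤ i. d ≤ z, so d ≤ i.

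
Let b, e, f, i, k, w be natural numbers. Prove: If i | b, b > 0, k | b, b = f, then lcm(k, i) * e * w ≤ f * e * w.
Because k | b and i | b, lcm(k, i) | b. Since b > 0, lcm(k, i) ≤ b. Since b = f, lcm(k, i) ≤ f. Then lcm(k, i) * e ≤ f * e. Then lcm(k, i) * e * w ≤ f * e * w.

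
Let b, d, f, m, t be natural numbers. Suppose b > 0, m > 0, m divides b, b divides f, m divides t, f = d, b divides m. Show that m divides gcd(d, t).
b divides m and m > 0, thus b ≤ m. m divides b and b > 0, so m ≤ b. From b ≤ m, b = m. Since f = d and b divides f, b divides d. Since b = m, m divides d. Since m divides t, m divides gcd(d, t).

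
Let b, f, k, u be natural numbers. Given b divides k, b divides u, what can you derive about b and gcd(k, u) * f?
b divides gcd(k, u) * f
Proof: b divides k and b divides u, so b divides gcd(k, u). Then b divides gcd(k, u) * f.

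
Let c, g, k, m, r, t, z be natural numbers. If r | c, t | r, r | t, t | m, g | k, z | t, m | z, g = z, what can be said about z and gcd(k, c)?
z | gcd(k, c)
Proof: From g = z and g | k, z | k. Because r | t and t | r, r = t. From t | m and m | z, t | z. z | t, so t = z. r = t, so r = z. From r | c, z | c. z | k, so z | gcd(k, c).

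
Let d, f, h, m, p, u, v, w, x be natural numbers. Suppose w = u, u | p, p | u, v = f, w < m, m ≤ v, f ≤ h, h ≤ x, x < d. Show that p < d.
u | p and p | u, hence u = p. w = u, so w = p. w < m and m ≤ v, hence w < v. Since v = f, w < f. w = p, so p < f. Because f ≤ h and h ≤ x, f ≤ x. Because x < d, f < d. Since p < f, p < d.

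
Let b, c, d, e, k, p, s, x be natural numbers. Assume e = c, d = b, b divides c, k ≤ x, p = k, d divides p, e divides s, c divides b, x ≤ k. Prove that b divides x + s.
From k ≤ x and x ≤ k, k = x. p = k and d divides p, therefore d divides k. Since k = x, d divides x. Since d = b, b divides x. Since c divides b and b divides c, c = b. From e = c, e = b. Since e divides s, b divides s. b divides x, so b divides x + s.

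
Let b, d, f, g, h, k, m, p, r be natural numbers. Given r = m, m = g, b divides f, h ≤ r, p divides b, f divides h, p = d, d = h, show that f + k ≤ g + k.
From p = d and d = h, p = h. p divides b and b divides f, hence p divides f. p = h, so h divides f. f divides h, so h = f. r = m and m = g, therefore r = g. From h ≤ r, h ≤ g. Since h = f, f ≤ g. Then f + k ≤ g + k.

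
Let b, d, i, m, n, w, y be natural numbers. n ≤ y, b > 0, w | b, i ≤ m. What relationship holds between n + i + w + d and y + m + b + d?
n + i + w + d ≤ y + m + b + d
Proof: w | b and b > 0, hence w ≤ b. Then w + d ≤ b + d. i ≤ m, so i + w + d ≤ m + b + d. n ≤ y, so n + i + w + d ≤ y + m + b + d.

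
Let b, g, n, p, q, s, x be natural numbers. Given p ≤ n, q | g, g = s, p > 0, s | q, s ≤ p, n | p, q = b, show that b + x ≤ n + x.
Since g = s and q | g, q | s. From s | q, s = q. Since q = b, s = b. Because n | p and p > 0, n ≤ p. p ≤ n, so p = n. s ≤ p, so s ≤ n. s = b, so b ≤ n. Then b + x ≤ n + x.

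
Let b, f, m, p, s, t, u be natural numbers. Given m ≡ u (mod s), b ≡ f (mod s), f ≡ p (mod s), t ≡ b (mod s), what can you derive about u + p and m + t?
u + p ≡ m + t (mod s)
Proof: t ≡ b (mod s) and b ≡ f (mod s), thus t ≡ f (mod s). f ≡ p (mod s), so t ≡ p (mod s). m ≡ u (mod s), so m + t ≡ u + p (mod s). Then u + p ≡ m + t (mod s).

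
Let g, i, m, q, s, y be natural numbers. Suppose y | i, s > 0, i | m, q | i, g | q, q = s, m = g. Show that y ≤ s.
From m = g and i | m, i | g. g | q, so i | q. Since q | i, i = q. q = s, so i = s. Since y | i, y | s. Since s > 0, y ≤ s.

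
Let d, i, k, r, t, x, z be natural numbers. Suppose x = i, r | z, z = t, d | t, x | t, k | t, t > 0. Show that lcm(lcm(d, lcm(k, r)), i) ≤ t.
Since z = t and r | z, r | t. Since k | t, lcm(k, r) | t. Since d | t, lcm(d, lcm(k, r)) | t. x = i and x | t, hence i | t. Since lcm(d, lcm(k, r)) | t, lcm(lcm(d, lcm(k, r)), i) | t. t > 0, so lcm(lcm(d, lcm(k, r)), i) ≤ t.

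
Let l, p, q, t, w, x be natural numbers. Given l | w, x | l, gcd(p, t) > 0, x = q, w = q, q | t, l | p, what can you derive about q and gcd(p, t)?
q ≤ gcd(p, t)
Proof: Since w = q and l | w, l | q. Since x = q and x | l, q | l. Since l | q, l = q. Since l | p, q | p. Because q | t, q | gcd(p, t). From gcd(p, t) > 0, q ≤ gcd(p, t).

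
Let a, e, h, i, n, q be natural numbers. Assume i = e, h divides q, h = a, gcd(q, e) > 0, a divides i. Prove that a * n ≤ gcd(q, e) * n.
From h = a and h divides q, a divides q. Since i = e and a divides i, a divides e. a divides q, so a divides gcd(q, e). Since gcd(q, e) > 0, a ≤ gcd(q, e). By multiplying by a non-negative, a * n ≤ gcd(q, e) * n.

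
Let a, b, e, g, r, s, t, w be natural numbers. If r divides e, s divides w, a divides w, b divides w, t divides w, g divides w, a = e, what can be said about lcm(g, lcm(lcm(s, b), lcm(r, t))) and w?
lcm(g, lcm(lcm(s, b), lcm(r, t))) divides w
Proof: Since s divides w and b divides w, lcm(s, b) divides w. a = e and a divides w, therefore e divides w. Because r divides e, r divides w. Since t divides w, lcm(r, t) divides w. Since lcm(s, b) divides w, lcm(lcm(s, b), lcm(r, t)) divides w. g divides w, so lcm(g, lcm(lcm(s, b), lcm(r, t))) divides w.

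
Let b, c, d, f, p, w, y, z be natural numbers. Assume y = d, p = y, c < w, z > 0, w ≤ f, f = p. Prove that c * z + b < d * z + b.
From p = y and y = d, p = d. From f = p and w ≤ f, w ≤ p. p = d, so w ≤ d. From c < w, c < d. Since z > 0, c * z < d * z. Then c * z + b < d * z + b.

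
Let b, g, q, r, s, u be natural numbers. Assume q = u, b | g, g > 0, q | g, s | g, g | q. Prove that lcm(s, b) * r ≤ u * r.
Because g | q and q | g, g = q. q = u, so g = u. s | g and b | g, hence lcm(s, b) | g. Since g > 0, lcm(s, b) ≤ g. Because g = u, lcm(s, b) ≤ u. Then lcm(s, b) * r ≤ u * r.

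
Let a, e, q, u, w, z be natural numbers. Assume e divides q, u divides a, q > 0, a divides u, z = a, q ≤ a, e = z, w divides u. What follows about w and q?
w ≤ q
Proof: e = z and z = a, thus e = a. e divides q, so a divides q. Since q > 0, a ≤ q. q ≤ a, so a = q. u divides a and a divides u, thus u = a. w divides u, so w divides a. Since a = q, w divides q. q > 0, so w ≤ q.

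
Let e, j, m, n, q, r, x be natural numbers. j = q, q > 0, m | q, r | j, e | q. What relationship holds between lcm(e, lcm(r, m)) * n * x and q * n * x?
lcm(e, lcm(r, m)) * n * x ≤ q * n * x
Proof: From j = q and r | j, r | q. From m | q, lcm(r, m) | q. Since e | q, lcm(e, lcm(r, m)) | q. From q > 0, lcm(e, lcm(r, m)) ≤ q. Then lcm(e, lcm(r, m)) * n ≤ q * n. Then lcm(e, lcm(r, m)) * n * x ≤ q * n * x.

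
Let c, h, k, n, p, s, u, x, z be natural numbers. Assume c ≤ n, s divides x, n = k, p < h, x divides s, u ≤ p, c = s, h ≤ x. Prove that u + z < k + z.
u ≤ p and p < h, so u < h. x divides s and s divides x, therefore x = s. Because h ≤ x, h ≤ s. Since c = s and c ≤ n, s ≤ n. Since h ≤ s, h ≤ n. n = k, so h ≤ k. Since u < h, u < k. Then u + z < k + z.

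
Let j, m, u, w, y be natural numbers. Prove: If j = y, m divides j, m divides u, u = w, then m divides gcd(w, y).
Because u = w and m divides u, m divides w. Since j = y and m divides j, m divides y. Since m divides w, m divides gcd(w, y).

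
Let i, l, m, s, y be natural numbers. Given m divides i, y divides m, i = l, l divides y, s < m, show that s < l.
i = l and m divides i, hence m divides l. From l divides y and y divides m, l divides m. m divides l, so m = l. Since s < m, s < l.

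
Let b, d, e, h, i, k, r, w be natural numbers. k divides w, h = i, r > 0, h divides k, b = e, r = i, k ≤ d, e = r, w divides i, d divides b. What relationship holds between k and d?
k = d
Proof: h = i and h divides k, therefore i divides k. Since k divides w and w divides i, k divides i. Since i divides k, i = k. r = i, so r = k. Because b = e and d divides b, d divides e. Since e = r, d divides r. r > 0, so d ≤ r. Since r = k, d ≤ k. k ≤ d, so k = d.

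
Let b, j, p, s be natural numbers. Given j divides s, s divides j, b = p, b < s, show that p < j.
Since s divides j and j divides s, s = j. From b = p and b < s, p < s. s = j, so p < j.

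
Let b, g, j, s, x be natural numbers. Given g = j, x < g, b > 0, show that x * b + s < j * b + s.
Because g = j and x < g, x < j. Since b > 0, x * b < j * b. Then x * b + s < j * b + s.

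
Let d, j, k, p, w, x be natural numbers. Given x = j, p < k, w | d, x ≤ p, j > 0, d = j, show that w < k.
From d = j and w | d, w | j. j > 0, so w ≤ j. x = j and x ≤ p, so j ≤ p. Because p < k, j < k. w ≤ j, so w < k.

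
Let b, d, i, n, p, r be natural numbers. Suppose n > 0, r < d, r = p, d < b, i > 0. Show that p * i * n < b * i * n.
r < d and d < b, hence r < b. r = p, so p < b. i > 0, so p * i < b * i. n > 0, so p * i * n < b * i * n.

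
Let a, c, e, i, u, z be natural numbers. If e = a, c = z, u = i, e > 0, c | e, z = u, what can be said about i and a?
i ≤ a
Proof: z = u and u = i, hence z = i. c = z and c | e, so z | e. Since e > 0, z ≤ e. Because e = a, z ≤ a. From z = i, i ≤ a.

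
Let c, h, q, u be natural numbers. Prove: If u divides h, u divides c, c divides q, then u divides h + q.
Because u divides c and c divides q, u divides q. Since u divides h, u divides h + q.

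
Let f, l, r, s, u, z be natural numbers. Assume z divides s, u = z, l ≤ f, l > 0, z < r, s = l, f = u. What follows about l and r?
l < r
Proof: s = l and z divides s, therefore z divides l. l > 0, so z ≤ l. f = u and u = z, hence f = z. l ≤ f, so l ≤ z. z ≤ l, so z = l. Since z < r, l < r.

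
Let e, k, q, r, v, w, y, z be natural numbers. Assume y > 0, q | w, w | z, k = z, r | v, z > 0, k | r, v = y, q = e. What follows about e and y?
e ≤ y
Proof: Since q | w and w | z, q | z. z > 0, so q ≤ z. q = e, so e ≤ z. Since k | r and r | v, k | v. k = z, so z | v. v = y, so z | y. Since y > 0, z ≤ y. Since e ≤ z, e ≤ y.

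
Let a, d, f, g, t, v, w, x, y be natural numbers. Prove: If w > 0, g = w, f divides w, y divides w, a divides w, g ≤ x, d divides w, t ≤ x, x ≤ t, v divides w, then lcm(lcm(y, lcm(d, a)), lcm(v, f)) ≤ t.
x ≤ t and t ≤ x, therefore x = t. d divides w and a divides w, therefore lcm(d, a) divides w. Since y divides w, lcm(y, lcm(d, a)) divides w. Because v divides w and f divides w, lcm(v, f) divides w. Because lcm(y, lcm(d, a)) divides w, lcm(lcm(y, lcm(d, a)), lcm(v, f)) divides w. w > 0, so lcm(lcm(y, lcm(d, a)), lcm(v, f)) ≤ w. From g = w and g ≤ x, w ≤ x. Because lcm(lcm(y, lcm(d, a)), lcm(v, f)) ≤ w, lcm(lcm(y, lcm(d, a)), lcm(v, f)) ≤ x. Since x = t, lcm(lcm(y, lcm(d, a)), lcm(v, f)) ≤ t.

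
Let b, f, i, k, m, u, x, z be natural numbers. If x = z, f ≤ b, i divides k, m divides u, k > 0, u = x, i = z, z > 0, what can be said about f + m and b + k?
f + m ≤ b + k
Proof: u = x and m divides u, thus m divides x. x = z, so m divides z. Since z > 0, m ≤ z. i = z and i divides k, hence z divides k. Since k > 0, z ≤ k. Since m ≤ z, m ≤ k. Since f ≤ b, f + m ≤ b + k.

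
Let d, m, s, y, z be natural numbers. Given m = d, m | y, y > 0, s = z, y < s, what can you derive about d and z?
d < z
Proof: m = d and m | y, hence d | y. Since y > 0, d ≤ y. s = z and y < s, so y < z. Since d ≤ y, d < z.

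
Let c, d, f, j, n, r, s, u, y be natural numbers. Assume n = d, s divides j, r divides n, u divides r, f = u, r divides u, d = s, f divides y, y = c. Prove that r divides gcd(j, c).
n = d and d = s, thus n = s. Since r divides n, r divides s. Since s divides j, r divides j. u divides r and r divides u, so u = r. Because f = u and f divides y, u divides y. y = c, so u divides c. u = r, so r divides c. r divides j, so r divides gcd(j, c).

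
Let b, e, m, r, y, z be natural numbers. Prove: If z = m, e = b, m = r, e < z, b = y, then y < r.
e = b and b = y, so e = y. Because z = m and m = r, z = r. e < z, so e < r. Since e = y, y < r.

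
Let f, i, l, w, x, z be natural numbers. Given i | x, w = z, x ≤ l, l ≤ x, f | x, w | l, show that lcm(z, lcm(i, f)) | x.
Since l ≤ x and x ≤ l, l = x. w | l, so w | x. w = z, so z | x. Since i | x and f | x, lcm(i, f) | x. Since z | x, lcm(z, lcm(i, f)) | x.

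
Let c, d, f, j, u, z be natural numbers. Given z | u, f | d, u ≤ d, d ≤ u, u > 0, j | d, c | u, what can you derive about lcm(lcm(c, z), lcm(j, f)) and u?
lcm(lcm(c, z), lcm(j, f)) ≤ u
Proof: c | u and z | u, therefore lcm(c, z) | u. Because d ≤ u and u ≤ d, d = u. From j | d and f | d, lcm(j, f) | d. d = u, so lcm(j, f) | u. lcm(c, z) | u, so lcm(lcm(c, z), lcm(j, f)) | u. Since u > 0, lcm(lcm(c, z), lcm(j, f)) ≤ u.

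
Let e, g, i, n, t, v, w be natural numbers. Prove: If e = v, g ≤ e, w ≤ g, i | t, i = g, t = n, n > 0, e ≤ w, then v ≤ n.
e ≤ w and w ≤ g, thus e ≤ g. g ≤ e, so g = e. Because i = g and i | t, g | t. Since t = n, g | n. Since g = e, e | n. Since n > 0, e ≤ n. Since e = v, v ≤ n.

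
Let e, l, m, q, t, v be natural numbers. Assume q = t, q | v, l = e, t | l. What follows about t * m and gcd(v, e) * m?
t * m | gcd(v, e) * m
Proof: q = t and q | v, thus t | v. Since l = e and t | l, t | e. Since t | v, t | gcd(v, e). Then t * m | gcd(v, e) * m.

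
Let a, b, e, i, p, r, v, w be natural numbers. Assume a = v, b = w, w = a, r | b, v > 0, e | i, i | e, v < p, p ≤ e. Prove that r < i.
b = w and w = a, therefore b = a. Since r | b, r | a. Since a = v, r | v. Since v > 0, r ≤ v. From e | i and i | e, e = i. Since v < p and p ≤ e, v < e. Since e = i, v < i. Since r ≤ v, r < i.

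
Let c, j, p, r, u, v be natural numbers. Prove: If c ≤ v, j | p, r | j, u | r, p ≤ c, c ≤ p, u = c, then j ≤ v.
u = c and u | r, therefore c | r. Since r | j, c | j. p ≤ c and c ≤ p, thus p = c. Since j | p, j | c. Since c | j, c = j. c ≤ v, so j ≤ v.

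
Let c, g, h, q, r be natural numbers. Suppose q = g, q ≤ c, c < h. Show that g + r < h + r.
Because q ≤ c and c < h, q < h. Since q = g, g < h. Then g + r < h + r.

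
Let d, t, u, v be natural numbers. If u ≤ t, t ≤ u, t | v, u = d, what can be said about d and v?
d | v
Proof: t ≤ u and u ≤ t, therefore t = u. u = d, so t = d. t | v, so d | v.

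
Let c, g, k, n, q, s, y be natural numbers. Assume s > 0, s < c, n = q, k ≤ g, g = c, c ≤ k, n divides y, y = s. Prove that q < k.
Because n = q and n divides y, q divides y. Since y = s, q divides s. Since s > 0, q ≤ s. g = c and k ≤ g, therefore k ≤ c. c ≤ k, so c = k. From s < c, s < k. Since q ≤ s, q < k.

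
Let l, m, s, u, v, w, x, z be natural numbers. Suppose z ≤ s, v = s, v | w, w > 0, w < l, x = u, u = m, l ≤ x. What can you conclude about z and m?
z < m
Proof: v = s and v | w, therefore s | w. Since w > 0, s ≤ w. Since z ≤ s, z ≤ w. Since w < l, z < l. Because x = u and u = m, x = m. Since l ≤ x, l ≤ m. Since z < l, z < m.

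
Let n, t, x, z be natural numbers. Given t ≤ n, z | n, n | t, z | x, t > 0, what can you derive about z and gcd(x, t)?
z | gcd(x, t)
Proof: n | t and t > 0, thus n ≤ t. t ≤ n, so n = t. Since z | n, z | t. From z | x, z | gcd(x, t).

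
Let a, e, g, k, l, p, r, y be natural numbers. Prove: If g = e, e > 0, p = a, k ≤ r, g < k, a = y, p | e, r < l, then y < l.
p = a and a = y, thus p = y. Because p | e, y | e. From e > 0, y ≤ e. g = e and g < k, therefore e < k. k ≤ r and r < l, hence k < l. e < k, so e < l. Since y ≤ e, y < l.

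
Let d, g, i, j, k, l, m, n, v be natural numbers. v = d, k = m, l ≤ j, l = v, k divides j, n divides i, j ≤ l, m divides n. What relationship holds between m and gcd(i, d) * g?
m divides gcd(i, d) * g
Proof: m divides n and n divides i, therefore m divides i. l = v and v = d, therefore l = d. Because j ≤ l and l ≤ j, j = l. k = m and k divides j, therefore m divides j. j = l, so m divides l. l = d, so m divides d. m divides i, so m divides gcd(i, d). Then m divides gcd(i, d) * g.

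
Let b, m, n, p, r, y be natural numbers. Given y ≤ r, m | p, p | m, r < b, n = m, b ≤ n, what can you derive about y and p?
y < p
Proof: m | p and p | m, so m = p. n = m and b ≤ n, so b ≤ m. r < b, so r < m. Since m = p, r < p. Since y ≤ r, y < p.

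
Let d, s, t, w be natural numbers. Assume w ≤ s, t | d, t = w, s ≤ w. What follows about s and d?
s | d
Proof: Since w ≤ s and s ≤ w, w = s. Since t = w, t = s. Since t | d, s | d.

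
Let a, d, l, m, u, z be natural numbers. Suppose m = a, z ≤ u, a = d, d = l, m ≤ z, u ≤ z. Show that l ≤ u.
m = a and a = d, thus m = d. d = l, so m = l. From z ≤ u and u ≤ z, z = u. Since m ≤ z, m ≤ u. m = l, so l ≤ u.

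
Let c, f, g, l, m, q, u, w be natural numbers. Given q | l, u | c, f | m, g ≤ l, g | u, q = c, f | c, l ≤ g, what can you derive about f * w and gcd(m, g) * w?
f * w | gcd(m, g) * w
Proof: Because l ≤ g and g ≤ l, l = g. q | l, so q | g. Since q = c, c | g. From g | u and u | c, g | c. c | g, so c = g. f | c, so f | g. Since f | m, f | gcd(m, g). Then f * w | gcd(m, g) * w.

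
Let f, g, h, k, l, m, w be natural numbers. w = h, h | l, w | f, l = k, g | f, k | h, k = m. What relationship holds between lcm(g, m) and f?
lcm(g, m) | f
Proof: From l = k and h | l, h | k. k | h, so h = k. k = m, so h = m. w = h and w | f, therefore h | f. Since h = m, m | f. g | f, so lcm(g, m) | f.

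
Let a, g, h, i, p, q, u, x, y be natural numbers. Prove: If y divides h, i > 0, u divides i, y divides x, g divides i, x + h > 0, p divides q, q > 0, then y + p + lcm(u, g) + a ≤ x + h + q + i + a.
y divides x and y divides h, so y divides x + h. x + h > 0, so y ≤ x + h. p divides q and q > 0, so p ≤ q. u divides i and g divides i, therefore lcm(u, g) divides i. i > 0, so lcm(u, g) ≤ i. Then lcm(u, g) + a ≤ i + a. Because p ≤ q, p + lcm(u, g) + a ≤ q + i + a. y ≤ x + h, so y + p + lcm(u, g) + a ≤ x + h + q + i + a.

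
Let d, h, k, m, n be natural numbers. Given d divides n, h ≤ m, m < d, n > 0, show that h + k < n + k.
d divides n and n > 0, hence d ≤ n. m < d, so m < n. h ≤ m, so h < n. Then h + k < n + k.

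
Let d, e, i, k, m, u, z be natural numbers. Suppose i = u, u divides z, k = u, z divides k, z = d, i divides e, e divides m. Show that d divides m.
k = u and z divides k, hence z divides u. Since u divides z, u = z. i = u, so i = z. Since z = d, i = d. From i divides e and e divides m, i divides m. Since i = d, d divides m.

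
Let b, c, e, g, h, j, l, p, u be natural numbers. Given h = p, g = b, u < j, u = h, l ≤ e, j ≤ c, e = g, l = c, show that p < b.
u = h and h = p, therefore u = p. Since u < j, p < j. Since j ≤ c, p < c. From e = g and g = b, e = b. Since l ≤ e, l ≤ b. l = c, so c ≤ b. Since p < c, p < b.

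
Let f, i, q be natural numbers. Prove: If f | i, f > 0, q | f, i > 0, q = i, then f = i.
f | i and i > 0, thus f ≤ i. Because q | f and f > 0, q ≤ f. q = i, so i ≤ f. f ≤ i, so f = i.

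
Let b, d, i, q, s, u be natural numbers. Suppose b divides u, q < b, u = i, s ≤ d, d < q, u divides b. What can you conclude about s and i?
s < i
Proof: b divides u and u divides b, thus b = u. Since u = i, b = i. Since d < q and q < b, d < b. Because s ≤ d, s < b. Because b = i, s < i.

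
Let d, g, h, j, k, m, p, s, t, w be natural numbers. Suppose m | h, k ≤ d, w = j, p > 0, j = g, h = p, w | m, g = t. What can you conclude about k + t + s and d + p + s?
k + t + s ≤ d + p + s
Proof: w = j and j = g, thus w = g. From g = t, w = t. From w | m and m | h, w | h. Since h = p, w | p. Since p > 0, w ≤ p. From w = t, t ≤ p. Then t + s ≤ p + s. k ≤ d, so k + t + s ≤ d + p + s.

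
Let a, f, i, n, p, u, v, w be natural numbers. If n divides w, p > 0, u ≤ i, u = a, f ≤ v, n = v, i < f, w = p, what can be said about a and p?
a < p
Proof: u ≤ i and i < f, hence u < f. u = a, so a < f. From w = p and n divides w, n divides p. n = v, so v divides p. p > 0, so v ≤ p. f ≤ v, so f ≤ p. Since a < f, a < p.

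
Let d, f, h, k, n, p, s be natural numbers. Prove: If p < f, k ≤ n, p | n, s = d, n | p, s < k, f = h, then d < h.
n | p and p | n, hence n = p. From s = d and s < k, d < k. Since k ≤ n, d < n. Since n = p, d < p. From f = h and p < f, p < h. Since d < p, d < h.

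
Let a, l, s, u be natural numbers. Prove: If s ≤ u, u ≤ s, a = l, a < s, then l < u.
Because s ≤ u and u ≤ s, s = u. a = l and a < s, so l < s. Since s = u, l < u.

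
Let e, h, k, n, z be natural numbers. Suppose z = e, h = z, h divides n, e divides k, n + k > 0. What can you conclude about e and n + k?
e ≤ n + k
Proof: h = z and h divides n, thus z divides n. Since z = e, e divides n. Because e divides k, e divides n + k. Because n + k > 0, e ≤ n + k.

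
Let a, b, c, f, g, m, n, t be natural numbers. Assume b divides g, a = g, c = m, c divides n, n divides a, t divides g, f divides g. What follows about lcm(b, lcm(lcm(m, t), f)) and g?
lcm(b, lcm(lcm(m, t), f)) divides g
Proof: From c = m and c divides n, m divides n. Since n divides a, m divides a. a = g, so m divides g. t divides g, so lcm(m, t) divides g. Since f divides g, lcm(lcm(m, t), f) divides g. Since b divides g, lcm(b, lcm(lcm(m, t), f)) divides g.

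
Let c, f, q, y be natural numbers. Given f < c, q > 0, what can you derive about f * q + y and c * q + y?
f * q + y < c * q + y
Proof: f < c and q > 0, hence f * q < c * q. Then f * q + y < c * q + y.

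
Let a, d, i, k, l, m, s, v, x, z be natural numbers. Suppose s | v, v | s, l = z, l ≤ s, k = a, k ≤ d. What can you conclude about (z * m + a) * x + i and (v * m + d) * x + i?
(z * m + a) * x + i ≤ (v * m + d) * x + i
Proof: Since s | v and v | s, s = v. l = z and l ≤ s, thus z ≤ s. Since s = v, z ≤ v. Then z * m ≤ v * m. Since k = a and k ≤ d, a ≤ d. z * m ≤ v * m, so z * m + a ≤ v * m + d. Then (z * m + a) * x ≤ (v * m + d) * x. Then (z * m + a) * x + i ≤ (v * m + d) * x + i.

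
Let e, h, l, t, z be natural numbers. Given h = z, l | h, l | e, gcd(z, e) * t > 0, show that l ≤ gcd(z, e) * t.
h = z and l | h, therefore l | z. Since l | e, l | gcd(z, e). Then l | gcd(z, e) * t. gcd(z, e) * t > 0, so l ≤ gcd(z, e) * t.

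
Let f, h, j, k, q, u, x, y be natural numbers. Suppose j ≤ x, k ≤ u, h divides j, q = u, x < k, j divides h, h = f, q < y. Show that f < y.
j divides h and h divides j, hence j = h. h = f, so j = f. Since x < k and k ≤ u, x < u. From j ≤ x, j < u. q = u and q < y, hence u < y. j < u, so j < y. j = f, so f < y.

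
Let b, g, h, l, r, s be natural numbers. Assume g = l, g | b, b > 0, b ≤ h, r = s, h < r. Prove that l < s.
g | b and b > 0, so g ≤ b. Since g = l, l ≤ b. From b ≤ h, l ≤ h. r = s and h < r, so h < s. l ≤ h, so l < s.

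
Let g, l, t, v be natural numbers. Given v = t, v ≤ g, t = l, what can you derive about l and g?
l ≤ g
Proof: v = t and t = l, so v = l. From v ≤ g, l ≤ g.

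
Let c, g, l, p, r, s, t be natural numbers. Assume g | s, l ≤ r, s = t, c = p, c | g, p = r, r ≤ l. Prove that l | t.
From c = p and p = r, c = r. r ≤ l and l ≤ r, therefore r = l. Because c = r, c = l. s = t and g | s, therefore g | t. Since c | g, c | t. c = l, so l | t.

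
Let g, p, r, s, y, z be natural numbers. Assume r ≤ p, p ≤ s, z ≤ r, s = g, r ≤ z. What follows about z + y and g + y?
z + y ≤ g + y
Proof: r ≤ z and z ≤ r, thus r = z. r ≤ p and p ≤ s, so r ≤ s. s = g, so r ≤ g. r = z, so z ≤ g. Then z + y ≤ g + y.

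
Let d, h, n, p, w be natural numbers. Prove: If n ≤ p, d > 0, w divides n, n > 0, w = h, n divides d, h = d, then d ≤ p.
n divides d and d > 0, thus n ≤ d. Since w = h and h = d, w = d. Since w divides n, d divides n. n > 0, so d ≤ n. Since n ≤ d, n = d. Since n ≤ p, d ≤ p.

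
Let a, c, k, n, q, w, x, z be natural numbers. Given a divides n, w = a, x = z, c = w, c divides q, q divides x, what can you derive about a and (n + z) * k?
a divides (n + z) * k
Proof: From c = w and c divides q, w divides q. Since q divides x, w divides x. Since x = z, w divides z. Since w = a, a divides z. Because a divides n, a divides n + z. Then a divides (n + z) * k.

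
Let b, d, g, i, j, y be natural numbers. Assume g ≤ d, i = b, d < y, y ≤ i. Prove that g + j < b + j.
d < y and y ≤ i, thus d < i. Since i = b, d < b. Since g ≤ d, g < b. Then g + j < b + j.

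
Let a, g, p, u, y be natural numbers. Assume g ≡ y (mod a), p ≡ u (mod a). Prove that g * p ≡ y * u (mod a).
g ≡ y (mod a) and p ≡ u (mod a). By multiplying congruences, g * p ≡ y * u (mod a).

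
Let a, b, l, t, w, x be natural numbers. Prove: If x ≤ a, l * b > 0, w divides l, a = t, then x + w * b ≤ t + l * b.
From a = t and x ≤ a, x ≤ t. w divides l, hence w * b divides l * b. l * b > 0, so w * b ≤ l * b. Because x ≤ t, x + w * b ≤ t + l * b.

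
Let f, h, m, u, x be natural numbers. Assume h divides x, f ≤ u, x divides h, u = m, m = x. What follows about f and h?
f ≤ h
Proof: u = m and m = x, therefore u = x. From x divides h and h divides x, x = h. u = x, so u = h. f ≤ u, so f ≤ h.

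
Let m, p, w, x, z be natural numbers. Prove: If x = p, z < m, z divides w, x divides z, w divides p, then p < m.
Since z divides w and w divides p, z divides p. x = p and x divides z, thus p divides z. Since z divides p, z = p. From z < m, p < m.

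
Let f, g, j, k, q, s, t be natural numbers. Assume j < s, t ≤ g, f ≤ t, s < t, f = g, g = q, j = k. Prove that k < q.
f = g and f ≤ t, therefore g ≤ t. Since t ≤ g, t = g. g = q, so t = q. s < t, so s < q. Because j < s, j < q. j = k, so k < q.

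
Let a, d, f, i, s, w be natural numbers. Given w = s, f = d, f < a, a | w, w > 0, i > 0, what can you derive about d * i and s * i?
d * i < s * i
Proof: Because a | w and w > 0, a ≤ w. f < a, so f < w. f = d, so d < w. From w = s, d < s. Since i > 0, d * i < s * i.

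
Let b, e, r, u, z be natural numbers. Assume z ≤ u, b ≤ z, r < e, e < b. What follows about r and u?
r < u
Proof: r < e and e < b, therefore r < b. b ≤ z, so r < z. Because z ≤ u, r < u.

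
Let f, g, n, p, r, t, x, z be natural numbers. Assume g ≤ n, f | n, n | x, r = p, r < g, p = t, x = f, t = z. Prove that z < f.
r = p and p = t, so r = t. t = z, so r = z. x = f and n | x, so n | f. Since f | n, n = f. Since r < g and g ≤ n, r < n. From n = f, r < f. Since r = z, z < f.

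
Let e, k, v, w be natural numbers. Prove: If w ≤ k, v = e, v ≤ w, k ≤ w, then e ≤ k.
w ≤ k and k ≤ w, so w = k. v ≤ w, so v ≤ k. Because v = e, e ≤ k.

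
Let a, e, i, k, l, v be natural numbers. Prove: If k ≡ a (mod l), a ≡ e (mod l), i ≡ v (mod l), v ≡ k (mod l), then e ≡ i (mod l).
Because i ≡ v (mod l) and v ≡ k (mod l), i ≡ k (mod l). Since k ≡ a (mod l), i ≡ a (mod l). a ≡ e (mod l), so i ≡ e (mod l). Then e ≡ i (mod l).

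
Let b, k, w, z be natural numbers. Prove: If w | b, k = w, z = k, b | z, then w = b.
z = k and b | z, so b | k. Since k = w, b | w. Since w | b, w = b.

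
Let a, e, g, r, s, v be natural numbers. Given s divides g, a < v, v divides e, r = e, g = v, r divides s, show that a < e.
From r = e and r divides s, e divides s. Since g = v and s divides g, s divides v. e divides s, so e divides v. v divides e, so v = e. Since a < v, a < e.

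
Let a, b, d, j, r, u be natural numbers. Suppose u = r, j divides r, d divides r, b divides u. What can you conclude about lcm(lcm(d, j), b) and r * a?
lcm(lcm(d, j), b) divides r * a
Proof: Since d divides r and j divides r, lcm(d, j) divides r. u = r and b divides u, thus b divides r. lcm(d, j) divides r, so lcm(lcm(d, j), b) divides r. Then lcm(lcm(d, j), b) divides r * a.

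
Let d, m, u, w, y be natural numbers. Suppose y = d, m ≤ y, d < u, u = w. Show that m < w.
Since y = d and m ≤ y, m ≤ d. Because u = w and d < u, d < w. m ≤ d, so m < w.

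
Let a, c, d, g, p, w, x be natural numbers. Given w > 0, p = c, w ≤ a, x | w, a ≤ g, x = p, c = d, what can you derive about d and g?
d ≤ g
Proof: Since p = c and c = d, p = d. x | w and w > 0, hence x ≤ w. Since w ≤ a, x ≤ a. Since a ≤ g, x ≤ g. Since x = p, p ≤ g. Since p = d, d ≤ g.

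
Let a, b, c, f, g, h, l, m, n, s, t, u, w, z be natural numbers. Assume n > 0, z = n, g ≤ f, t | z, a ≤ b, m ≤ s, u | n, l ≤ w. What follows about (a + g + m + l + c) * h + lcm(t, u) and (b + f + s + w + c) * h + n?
(a + g + m + l + c) * h + lcm(t, u) ≤ (b + f + s + w + c) * h + n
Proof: Since g ≤ f and m ≤ s, g + m ≤ f + s. a ≤ b, so a + g + m ≤ b + f + s. Since l ≤ w, a + g + m + l ≤ b + f + s + w. Then a + g + m + l + c ≤ b + f + s + w + c. Then (a + g + m + l + c) * h ≤ (b + f + s + w + c) * h. Because z = n and t | z, t | n. u | n, so lcm(t, u) | n. n > 0, so lcm(t, u) ≤ n. (a + g + m + l + c) * h ≤ (b + f + s + w + c) * h, so (a + g + m + l + c) * h + lcm(t, u) ≤ (b + f + s + w + c) * h + n.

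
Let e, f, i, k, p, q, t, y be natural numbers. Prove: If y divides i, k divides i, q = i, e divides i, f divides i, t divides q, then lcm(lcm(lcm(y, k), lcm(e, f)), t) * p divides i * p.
Because y divides i and k divides i, lcm(y, k) divides i. e divides i and f divides i, therefore lcm(e, f) divides i. lcm(y, k) divides i, so lcm(lcm(y, k), lcm(e, f)) divides i. Since q = i and t divides q, t divides i. lcm(lcm(y, k), lcm(e, f)) divides i, so lcm(lcm(lcm(y, k), lcm(e, f)), t) divides i. Then lcm(lcm(lcm(y, k), lcm(e, f)), t) * p divides i * p.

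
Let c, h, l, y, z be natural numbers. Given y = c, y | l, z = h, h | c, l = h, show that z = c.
Because y = c and y | l, c | l. Because l = h, c | h. Since h | c, h = c. Since z = h, z = c.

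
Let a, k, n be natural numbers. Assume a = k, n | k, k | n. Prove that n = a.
Since k | n and n | k, k = n. Since a = k, a = n. Then n = a.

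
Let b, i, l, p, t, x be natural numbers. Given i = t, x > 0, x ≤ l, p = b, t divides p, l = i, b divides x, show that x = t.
Because l = i and i = t, l = t. x ≤ l, so x ≤ t. From p = b and t divides p, t divides b. b divides x, so t divides x. x > 0, so t ≤ x. x ≤ t, so x = t.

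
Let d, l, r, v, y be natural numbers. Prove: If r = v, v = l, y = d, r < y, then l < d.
r = v and v = l, so r = l. y = d and r < y, therefore r < d. r = l, so l < d.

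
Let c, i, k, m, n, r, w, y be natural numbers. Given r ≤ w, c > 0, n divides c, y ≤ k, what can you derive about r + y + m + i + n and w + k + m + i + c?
r + y + m + i + n ≤ w + k + m + i + c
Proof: r ≤ w and y ≤ k, thus r + y ≤ w + k. Then r + y + m ≤ w + k + m. Then r + y + m + i ≤ w + k + m + i. From n divides c and c > 0, n ≤ c. r + y + m + i ≤ w + k + m + i, so r + y + m + i + n ≤ w + k + m + i + c.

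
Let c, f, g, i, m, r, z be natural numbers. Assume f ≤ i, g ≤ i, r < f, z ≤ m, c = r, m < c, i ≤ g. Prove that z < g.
i ≤ g and g ≤ i, so i = g. z ≤ m and m < c, so z < c. Since c = r, z < r. r < f and f ≤ i, therefore r < i. z < r, so z < i. i = g, so z < g.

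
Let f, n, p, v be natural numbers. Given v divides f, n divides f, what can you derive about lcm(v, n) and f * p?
lcm(v, n) divides f * p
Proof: v divides f and n divides f, so lcm(v, n) divides f. Then lcm(v, n) divides f * p.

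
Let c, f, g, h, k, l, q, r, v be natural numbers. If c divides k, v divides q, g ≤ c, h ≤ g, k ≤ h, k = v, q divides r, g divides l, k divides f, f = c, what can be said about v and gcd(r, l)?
v divides gcd(r, l)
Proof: v divides q and q divides r, thus v divides r. Because f = c and k divides f, k divides c. c divides k, so c = k. From g ≤ c, g ≤ k. k ≤ h and h ≤ g, hence k ≤ g. g ≤ k, so g = k. k = v, so g = v. Since g divides l, v divides l. From v divides r, v divides gcd(r, l).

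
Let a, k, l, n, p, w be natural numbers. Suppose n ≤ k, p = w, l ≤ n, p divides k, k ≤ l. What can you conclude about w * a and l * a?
w * a divides l * a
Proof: From l ≤ n and n ≤ k, l ≤ k. Since k ≤ l, k = l. Because p = w and p divides k, w divides k. From k = l, w divides l. Then w * a divides l * a.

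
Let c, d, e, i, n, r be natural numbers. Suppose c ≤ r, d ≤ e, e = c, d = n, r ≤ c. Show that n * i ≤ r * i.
Because c ≤ r and r ≤ c, c = r. Since e = c, e = r. d = n and d ≤ e, thus n ≤ e. e = r, so n ≤ r. By multiplying by a non-negative, n * i ≤ r * i.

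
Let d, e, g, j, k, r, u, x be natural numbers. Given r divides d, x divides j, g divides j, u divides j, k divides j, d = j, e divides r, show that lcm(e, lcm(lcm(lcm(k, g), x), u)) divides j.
d = j and r divides d, therefore r divides j. Since e divides r, e divides j. k divides j and g divides j, so lcm(k, g) divides j. x divides j, so lcm(lcm(k, g), x) divides j. Since u divides j, lcm(lcm(lcm(k, g), x), u) divides j. Since e divides j, lcm(e, lcm(lcm(lcm(k, g), x), u)) divides j.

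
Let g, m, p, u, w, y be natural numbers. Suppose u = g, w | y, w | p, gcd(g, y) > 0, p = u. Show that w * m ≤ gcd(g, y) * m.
From p = u and u = g, p = g. From w | p, w | g. w | y, so w | gcd(g, y). gcd(g, y) > 0, so w ≤ gcd(g, y). Then w * m ≤ gcd(g, y) * m.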